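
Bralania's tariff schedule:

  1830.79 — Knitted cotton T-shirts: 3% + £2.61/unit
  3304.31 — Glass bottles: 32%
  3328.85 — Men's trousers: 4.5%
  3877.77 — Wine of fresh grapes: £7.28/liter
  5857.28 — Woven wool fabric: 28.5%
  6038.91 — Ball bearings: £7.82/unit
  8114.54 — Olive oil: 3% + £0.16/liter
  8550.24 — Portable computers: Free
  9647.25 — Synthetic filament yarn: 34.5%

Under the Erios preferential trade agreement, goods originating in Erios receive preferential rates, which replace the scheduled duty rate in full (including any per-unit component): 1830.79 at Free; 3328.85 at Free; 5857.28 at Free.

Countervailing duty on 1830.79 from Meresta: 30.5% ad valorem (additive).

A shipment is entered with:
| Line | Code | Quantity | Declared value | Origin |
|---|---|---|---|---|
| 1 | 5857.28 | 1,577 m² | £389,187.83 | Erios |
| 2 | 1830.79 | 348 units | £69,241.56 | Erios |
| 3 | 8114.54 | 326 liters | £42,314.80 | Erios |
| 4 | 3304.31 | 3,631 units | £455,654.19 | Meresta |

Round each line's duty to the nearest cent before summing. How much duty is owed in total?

£147,130.94

Line 1 (5857.28, Erios, 1,577 m², £389,187.83):
Base rate for 5857.28 is 28.5%.
Origin Erios qualifies under the Bralania–Erios agreement and 5857.28 is covered: preferential rate Free applies instead.
Duty = £389,187.83 × 0% = £0.00.
Line 2 (1830.79, Erios, 348 units, £69,241.56):
Base rate for 1830.79 is 3% + £2.61/unit.
Origin Erios qualifies under the Bralania–Erios agreement and 1830.79 is covered: preferential rate Free applies instead.
The additional-duty order on 1830.79 targets Meresta, not Erios; it does not apply.
Duty = £69,241.56 × 0% = £0.00.
Line 3 (8114.54, Erios, 326 liters, £42,314.80):
Base rate for 8114.54 is 3% + £0.16/liter.
Origin Erios is the FTA partner but 8114.54 is not on the preference list; base rate stands.
Duty = £42,314.80 × 3% + 326 × £0.16 = £1,321.60.
Line 4 (3304.31, Meresta, 3,631 units, £455,654.19):
Base rate for 3304.31 is 32%.
Duty = £455,654.19 × 32% = £145,809.34.
Total = £0.00 + £0.00 + £1,321.60 + £145,809.34 = £147,130.94.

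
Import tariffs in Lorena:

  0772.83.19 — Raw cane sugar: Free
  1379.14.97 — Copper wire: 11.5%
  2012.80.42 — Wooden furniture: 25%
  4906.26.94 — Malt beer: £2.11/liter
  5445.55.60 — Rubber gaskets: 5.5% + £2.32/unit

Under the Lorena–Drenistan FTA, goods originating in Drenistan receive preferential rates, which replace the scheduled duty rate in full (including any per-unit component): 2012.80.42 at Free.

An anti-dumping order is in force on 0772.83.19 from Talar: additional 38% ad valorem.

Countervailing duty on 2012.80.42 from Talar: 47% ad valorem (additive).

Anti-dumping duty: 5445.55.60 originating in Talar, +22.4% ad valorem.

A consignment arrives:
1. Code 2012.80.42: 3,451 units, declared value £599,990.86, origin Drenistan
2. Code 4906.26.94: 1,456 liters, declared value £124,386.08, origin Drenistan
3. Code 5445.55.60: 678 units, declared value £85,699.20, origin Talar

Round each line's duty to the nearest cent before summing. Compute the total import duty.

Line 1 (2012.80.42, Drenistan, 3,451 units, £599,990.86):
Base rate for 2012.80.42 is 25%.
Origin Drenistan qualifies under the Lorena–Drenistan agreement and 2012.80.42 is covered: preferential rate Free applies instead.
The additional-duty order on 2012.80.42 targets Talar, not Drenistan; it does not apply.
Duty = £599,990.86 × 0% = £0.00.
Line 2 (4906.26.94, Drenistan, 1,456 liters, £124,386.08):
Base rate for 4906.26.94 is £2.11/liter.
Origin Drenistan is the FTA partner but 4906.26.94 is not on the preference list; base rate stands.
Duty = 1,456 × £2.11 = £3,072.16.
Line 3 (5445.55.60, Talar, 678 units, £85,699.20):
Base rate for 5445.55.60 is 5.5% + £2.32/unit.
Additional duty on 5445.55.60 from Talar: +22.4%. Applied ad valorem rate: 5.5% + 22.4% = 27.9%.
Duty = £85,699.20 × 27.9% + 678 × £2.32 = £25,483.04.
Total = £0.00 + £3,072.16 + £25,483.04 = £28,555.20.

£28,555.20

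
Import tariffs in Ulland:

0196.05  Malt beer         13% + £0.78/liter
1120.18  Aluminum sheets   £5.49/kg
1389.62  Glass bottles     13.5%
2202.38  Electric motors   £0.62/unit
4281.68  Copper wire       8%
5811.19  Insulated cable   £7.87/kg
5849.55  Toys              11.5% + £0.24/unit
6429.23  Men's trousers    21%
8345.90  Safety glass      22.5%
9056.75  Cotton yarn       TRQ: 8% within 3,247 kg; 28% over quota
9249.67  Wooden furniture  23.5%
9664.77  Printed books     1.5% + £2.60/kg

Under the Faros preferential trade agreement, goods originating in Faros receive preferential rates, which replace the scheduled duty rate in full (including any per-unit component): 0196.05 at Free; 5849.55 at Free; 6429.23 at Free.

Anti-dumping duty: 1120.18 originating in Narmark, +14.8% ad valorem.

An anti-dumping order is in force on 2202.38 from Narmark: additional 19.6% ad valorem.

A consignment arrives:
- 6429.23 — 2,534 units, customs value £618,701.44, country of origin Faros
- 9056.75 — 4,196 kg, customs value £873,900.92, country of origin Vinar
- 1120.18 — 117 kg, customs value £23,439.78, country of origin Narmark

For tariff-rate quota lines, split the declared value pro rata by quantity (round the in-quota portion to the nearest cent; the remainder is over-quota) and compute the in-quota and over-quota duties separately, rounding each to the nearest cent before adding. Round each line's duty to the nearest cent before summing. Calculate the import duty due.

£113,553.14

Line 1 (6429.23, Faros, 2,534 units, £618,701.44):
Base rate for 6429.23 is 21%.
Origin Faros qualifies under the Ulland–Faros agreement and 6429.23 is covered: preferential rate Free applies instead.
Duty = £618,701.44 × 0% = £0.00.
Line 2 (9056.75, Vinar, 4,196 kg, £873,900.92):
Code 9056.75 is under a tariff-rate quota (threshold 3,247 kg). In-quota: 3,247 kg at 8%; over-quota: 949 kg at 28%.
Pro-rata value split: in-quota = £873,900.92 × 3,247/4,196 = £676,252.69; over-quota = £873,900.92 − £676,252.69 = £197,648.23.
In-quota duty = £676,252.69 × 8% = £54,100.22. Over-quota duty = £197,648.23 × 28% = £55,341.50.
Line duty = £54,100.22 + £55,341.50 = £109,441.72.
Line 3 (1120.18, Narmark, 117 kg, £23,439.78):
Base rate for 1120.18 is £5.49/kg.
Additional duty on 1120.18 from Narmark: +14.8% ad valorem. Applied ad valorem rate = 14.8%.
Duty = £23,439.78 × 14.8% + 117 × £5.49 = £4,111.42.
Total = £0.00 + £109,441.72 + £4,111.42 = £113,553.14.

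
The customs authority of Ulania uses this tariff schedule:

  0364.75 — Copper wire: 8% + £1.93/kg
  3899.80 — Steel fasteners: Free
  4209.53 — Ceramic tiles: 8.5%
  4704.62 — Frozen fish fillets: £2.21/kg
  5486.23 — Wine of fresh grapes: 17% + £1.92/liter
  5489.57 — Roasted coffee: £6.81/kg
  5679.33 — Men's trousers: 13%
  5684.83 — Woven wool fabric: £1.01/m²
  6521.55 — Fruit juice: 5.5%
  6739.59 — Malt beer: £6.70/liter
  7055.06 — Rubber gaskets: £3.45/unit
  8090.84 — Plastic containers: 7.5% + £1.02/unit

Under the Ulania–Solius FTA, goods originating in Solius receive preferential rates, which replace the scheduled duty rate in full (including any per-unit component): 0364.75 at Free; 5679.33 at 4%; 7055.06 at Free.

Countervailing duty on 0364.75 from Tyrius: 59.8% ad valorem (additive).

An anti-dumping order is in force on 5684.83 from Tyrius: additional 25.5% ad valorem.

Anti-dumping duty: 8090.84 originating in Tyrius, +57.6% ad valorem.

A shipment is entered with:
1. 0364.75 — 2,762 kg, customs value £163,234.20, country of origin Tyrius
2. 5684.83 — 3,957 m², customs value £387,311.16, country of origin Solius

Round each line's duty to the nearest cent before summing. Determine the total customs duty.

£120,000.02

Line 1 (0364.75, Tyrius, 2,762 kg, £163,234.20):
Base rate for 0364.75 is 8% + £1.93/kg.
0364.75 has an FTA preferential rate, but origin Tyrius is not Solius; base rate stands.
Additional duty on 0364.75 from Tyrius: +59.8%. Applied ad valorem rate: 8% + 59.8% = 67.8%.
Duty = £163,234.20 × 67.8% + 2,762 × £1.93 = £116,003.45.
Line 2 (5684.83, Solius, 3,957 m², £387,311.16):
Base rate for 5684.83 is £1.01/m².
Origin Solius is the FTA partner but 5684.83 is not on the preference list; base rate stands.
The additional-duty order on 5684.83 targets Tyrius, not Solius; it does not apply.
Duty = 3,957 × £1.01 = £3,996.57.
Total = £116,003.45 + £3,996.57 = £120,000.02.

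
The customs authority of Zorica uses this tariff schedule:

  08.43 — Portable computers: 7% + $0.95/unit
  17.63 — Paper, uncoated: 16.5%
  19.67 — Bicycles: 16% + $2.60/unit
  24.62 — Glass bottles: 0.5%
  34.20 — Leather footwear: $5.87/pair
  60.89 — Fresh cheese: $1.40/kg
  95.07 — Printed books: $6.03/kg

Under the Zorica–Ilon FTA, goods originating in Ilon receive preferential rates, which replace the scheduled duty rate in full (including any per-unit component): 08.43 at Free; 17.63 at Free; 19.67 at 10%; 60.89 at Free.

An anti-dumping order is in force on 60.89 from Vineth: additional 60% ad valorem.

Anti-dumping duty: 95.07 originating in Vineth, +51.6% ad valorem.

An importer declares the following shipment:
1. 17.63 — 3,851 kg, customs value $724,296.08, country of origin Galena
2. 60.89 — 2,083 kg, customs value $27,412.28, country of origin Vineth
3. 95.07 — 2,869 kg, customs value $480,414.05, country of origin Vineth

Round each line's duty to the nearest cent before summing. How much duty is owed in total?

$404,066.14

Line 1 (17.63, Galena, 3,851 kg, $724,296.08):
Base rate for 17.63 is 16.5%.
17.63 has an FTA preferential rate, but origin Galena is not Ilon; base rate stands.
Duty = $724,296.08 × 16.5% = $119,508.85.
Line 2 (60.89, Vineth, 2,083 kg, $27,412.28):
Base rate for 60.89 is $1.40/kg.
60.89 has an FTA preferential rate, but origin Vineth is not Ilon; base rate stands.
Additional duty on 60.89 from Vineth: +60% ad valorem. Applied ad valorem rate = 60%.
Duty = $27,412.28 × 60% + 2,083 × $1.40 = $19,363.57.
Line 3 (95.07, Vineth, 2,869 kg, $480,414.05):
Base rate for 95.07 is $6.03/kg.
Additional duty on 95.07 from Vineth: +51.6% ad valorem. Applied ad valorem rate = 51.6%.
Duty = $480,414.05 × 51.6% + 2,869 × $6.03 = $265,193.72.
Total = $119,508.85 + $19,363.57 + $265,193.72 = $404,066.14.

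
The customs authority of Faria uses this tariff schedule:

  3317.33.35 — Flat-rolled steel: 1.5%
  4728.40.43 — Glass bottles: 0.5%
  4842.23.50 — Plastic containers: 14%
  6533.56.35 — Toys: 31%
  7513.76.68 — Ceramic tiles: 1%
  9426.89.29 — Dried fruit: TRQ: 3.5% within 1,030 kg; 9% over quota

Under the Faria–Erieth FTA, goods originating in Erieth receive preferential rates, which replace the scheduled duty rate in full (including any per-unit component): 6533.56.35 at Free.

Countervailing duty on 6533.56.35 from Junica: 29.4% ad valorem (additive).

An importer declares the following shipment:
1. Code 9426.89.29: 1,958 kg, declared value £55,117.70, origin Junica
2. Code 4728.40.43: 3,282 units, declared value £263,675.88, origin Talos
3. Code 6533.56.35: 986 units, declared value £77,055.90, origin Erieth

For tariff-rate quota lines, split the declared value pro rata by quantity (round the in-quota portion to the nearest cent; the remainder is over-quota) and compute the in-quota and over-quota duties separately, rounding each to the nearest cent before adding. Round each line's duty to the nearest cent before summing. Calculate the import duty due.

£4,684.28

Line 1 (9426.89.29, Junica, 1,958 kg, £55,117.70):
Code 9426.89.29 is under a tariff-rate quota (threshold 1,030 kg). In-quota: 1,030 kg at 3.5%; over-quota: 928 kg at 9%.
Pro-rata value split: in-quota = £55,117.70 × 1,030/1,958 = £28,994.50; over-quota = £55,117.70 − £28,994.50 = £26,123.20.
In-quota duty = £28,994.50 × 3.5% = £1,014.81. Over-quota duty = £26,123.20 × 9% = £2,351.09.
Line duty = £1,014.81 + £2,351.09 = £3,365.90.
Line 2 (4728.40.43, Talos, 3,282 units, £263,675.88):
Base rate for 4728.40.43 is 0.5%.
Duty = £263,675.88 × 0.5% = £1,318.38.
Line 3 (6533.56.35, Erieth, 986 units, £77,055.90):
Base rate for 6533.56.35 is 31%.
Origin Erieth qualifies under the Faria–Erieth agreement and 6533.56.35 is covered: preferential rate Free applies instead.
The additional-duty order on 6533.56.35 targets Junica, not Erieth; it does not apply.
Duty = £77,055.90 × 0% = £0.00.
Total = £3,365.90 + £1,318.38 + £0.00 = £4,684.28.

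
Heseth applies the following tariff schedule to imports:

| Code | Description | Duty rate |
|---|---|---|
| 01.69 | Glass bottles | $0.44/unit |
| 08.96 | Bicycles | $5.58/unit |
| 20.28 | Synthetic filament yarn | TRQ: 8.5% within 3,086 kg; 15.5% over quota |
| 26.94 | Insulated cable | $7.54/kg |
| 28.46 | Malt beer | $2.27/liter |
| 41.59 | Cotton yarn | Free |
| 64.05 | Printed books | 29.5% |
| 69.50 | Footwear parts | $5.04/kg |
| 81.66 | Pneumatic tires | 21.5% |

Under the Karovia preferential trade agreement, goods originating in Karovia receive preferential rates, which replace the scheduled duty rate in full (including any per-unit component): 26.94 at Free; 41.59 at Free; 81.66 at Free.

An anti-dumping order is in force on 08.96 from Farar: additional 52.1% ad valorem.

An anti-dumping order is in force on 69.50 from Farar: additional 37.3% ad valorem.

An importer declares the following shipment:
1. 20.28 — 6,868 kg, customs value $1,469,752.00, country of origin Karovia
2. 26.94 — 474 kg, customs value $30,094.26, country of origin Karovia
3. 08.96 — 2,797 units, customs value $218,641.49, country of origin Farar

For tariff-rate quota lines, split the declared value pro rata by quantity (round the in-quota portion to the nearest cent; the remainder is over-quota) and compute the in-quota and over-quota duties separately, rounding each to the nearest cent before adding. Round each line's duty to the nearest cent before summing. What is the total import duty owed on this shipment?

$311,102.76

Line 1 (20.28, Karovia, 6,868 kg, $1,469,752.00):
Code 20.28 is under a tariff-rate quota (threshold 3,086 kg). In-quota: 3,086 kg at 8.5%; over-quota: 3,782 kg at 15.5%.
Pro-rata value split: in-quota = $1,469,752.00 × 3,086/6,868 = $660,404.00; over-quota = $1,469,752.00 − $660,404.00 = $809,348.00.
In-quota duty = $660,404.00 × 8.5% = $56,134.34. Over-quota duty = $809,348.00 × 15.5% = $125,448.94.
Line duty = $56,134.34 + $125,448.94 = $181,583.28.
Line 2 (26.94, Karovia, 474 kg, $30,094.26):
Base rate for 26.94 is $7.54/kg.
Origin Karovia qualifies under the Heseth–Karovia agreement and 26.94 is covered: preferential rate Free applies instead.
Duty = $30,094.26 × 0% = $0.00.
Line 3 (08.96, Farar, 2,797 units, $218,641.49):
Base rate for 08.96 is $5.58/unit.
Additional duty on 08.96 from Farar: +52.1% ad valorem. Applied ad valorem rate = 52.1%.
Duty = $218,641.49 × 52.1% + 2,797 × $5.58 = $129,519.48.
Total = $181,583.28 + $0.00 + $129,519.48 = $311,102.76.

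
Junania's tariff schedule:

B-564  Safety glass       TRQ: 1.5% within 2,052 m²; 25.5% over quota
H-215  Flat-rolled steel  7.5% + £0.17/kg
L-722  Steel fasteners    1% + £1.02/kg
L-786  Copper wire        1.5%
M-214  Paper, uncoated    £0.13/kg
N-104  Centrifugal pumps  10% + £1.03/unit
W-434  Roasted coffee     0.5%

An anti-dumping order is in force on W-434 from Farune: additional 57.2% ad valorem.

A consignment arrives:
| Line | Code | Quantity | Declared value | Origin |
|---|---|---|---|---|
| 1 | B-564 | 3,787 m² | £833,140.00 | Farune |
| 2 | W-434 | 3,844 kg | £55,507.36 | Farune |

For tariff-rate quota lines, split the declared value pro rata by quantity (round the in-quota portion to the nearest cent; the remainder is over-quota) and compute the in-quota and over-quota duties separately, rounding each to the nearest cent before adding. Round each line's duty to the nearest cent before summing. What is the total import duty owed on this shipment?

£136,132.85

Line 1 (B-564, Farune, 3,787 m², £833,140.00):
Code B-564 is under a tariff-rate quota (threshold 2,052 m²). In-quota: 2,052 m² at 1.5%; over-quota: 1,735 m² at 25.5%.
Pro-rata value split: in-quota = £833,140.00 × 2,052/3,787 = £451,440.00; over-quota = £833,140.00 − £451,440.00 = £381,700.00.
In-quota duty = £451,440.00 × 1.5% = £6,771.60. Over-quota duty = £381,700.00 × 25.5% = £97,333.50.
Line duty = £6,771.60 + £97,333.50 = £104,105.10.
Line 2 (W-434, Farune, 3,844 kg, £55,507.36):
Base rate for W-434 is 0.5%.
Additional duty on W-434 from Farune: +57.2%. Applied ad valorem rate: 0.5% + 57.2% = 57.7%.
Duty = £55,507.36 × 57.7% = £32,027.75.
Total = £104,105.10 + £32,027.75 = £136,132.85.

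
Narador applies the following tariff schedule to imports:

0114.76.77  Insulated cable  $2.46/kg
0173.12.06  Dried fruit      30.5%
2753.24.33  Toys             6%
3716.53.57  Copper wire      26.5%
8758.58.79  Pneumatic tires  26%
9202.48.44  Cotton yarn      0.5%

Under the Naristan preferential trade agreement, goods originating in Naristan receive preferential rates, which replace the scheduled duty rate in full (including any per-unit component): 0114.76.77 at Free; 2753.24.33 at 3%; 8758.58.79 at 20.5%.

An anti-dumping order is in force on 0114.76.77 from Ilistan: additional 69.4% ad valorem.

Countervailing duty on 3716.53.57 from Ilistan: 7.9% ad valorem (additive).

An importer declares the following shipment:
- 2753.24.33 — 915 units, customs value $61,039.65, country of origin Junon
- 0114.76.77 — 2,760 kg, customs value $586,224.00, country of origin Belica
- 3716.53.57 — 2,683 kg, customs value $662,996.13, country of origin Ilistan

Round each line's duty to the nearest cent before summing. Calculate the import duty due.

Line 1 (2753.24.33, Junon, 915 units, $61,039.65):
Base rate for 2753.24.33 is 6%.
2753.24.33 has an FTA preferential rate, but origin Junon is not Naristan; base rate stands.
Duty = $61,039.65 × 6% = $3,662.38.
Line 2 (0114.76.77, Belica, 2,760 kg, $586,224.00):
Base rate for 0114.76.77 is $2.46/kg.
0114.76.77 has an FTA preferential rate, but origin Belica is not Naristan; base rate stands.
The additional-duty order on 0114.76.77 targets Ilistan, not Belica; it does not apply.
Duty = 2,760 × $2.46 = $6,789.60.
Line 3 (3716.53.57, Ilistan, 2,683 kg, $662,996.13):
Base rate for 3716.53.57 is 26.5%.
Additional duty on 3716.53.57 from Ilistan: +7.9%. Applied ad valorem rate: 26.5% + 7.9% = 34.4%.
Duty = $662,996.13 × 34.4% = $228,070.67.
Total = $3,662.38 + $6,789.60 + $228,070.67 = $238,522.65.

$238,522.65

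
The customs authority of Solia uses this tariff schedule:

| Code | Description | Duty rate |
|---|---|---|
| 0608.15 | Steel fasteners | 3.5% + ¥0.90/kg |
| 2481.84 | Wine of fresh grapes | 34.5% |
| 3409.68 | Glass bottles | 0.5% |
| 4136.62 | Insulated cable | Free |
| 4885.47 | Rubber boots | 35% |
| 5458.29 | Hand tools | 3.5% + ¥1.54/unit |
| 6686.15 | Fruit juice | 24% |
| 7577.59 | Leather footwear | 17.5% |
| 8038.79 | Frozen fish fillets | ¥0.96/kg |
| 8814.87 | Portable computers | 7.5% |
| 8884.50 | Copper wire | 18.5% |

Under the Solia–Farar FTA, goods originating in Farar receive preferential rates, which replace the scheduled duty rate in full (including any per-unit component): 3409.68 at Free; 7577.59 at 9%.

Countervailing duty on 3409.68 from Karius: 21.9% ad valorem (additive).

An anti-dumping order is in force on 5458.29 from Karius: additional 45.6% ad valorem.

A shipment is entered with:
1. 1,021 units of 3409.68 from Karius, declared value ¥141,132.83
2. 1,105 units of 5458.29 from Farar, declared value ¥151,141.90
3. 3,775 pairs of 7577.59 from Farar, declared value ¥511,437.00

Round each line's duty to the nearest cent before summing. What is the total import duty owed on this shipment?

Line 1 (3409.68, Karius, 1,021 units, ¥141,132.83):
Base rate for 3409.68 is 0.5%.
3409.68 has an FTA preferential rate, but origin Karius is not Farar; base rate stands.
Additional duty on 3409.68 from Karius: +21.9%. Applied ad valorem rate: 0.5% + 21.9% = 22.4%.
Duty = ¥141,132.83 × 22.4% = ¥31,613.75.
Line 2 (5458.29, Farar, 1,105 units, ¥151,141.90):
Base rate for 5458.29 is 3.5% + ¥1.54/unit.
Origin Farar is the FTA partner but 5458.29 is not on the preference list; base rate stands.
The additional-duty order on 5458.29 targets Karius, not Farar; it does not apply.
Duty = ¥151,141.90 × 3.5% + 1,105 × ¥1.54 = ¥6,991.67.
Line 3 (7577.59, Farar, 3,775 pairs, ¥511,437.00):
Base rate for 7577.59 is 17.5%.
Origin Farar qualifies under the Solia–Farar agreement and 7577.59 is covered: preferential rate 9% applies instead.
Duty = ¥511,437.00 × 9% = ¥46,029.33.
Total = ¥31,613.75 + ¥6,991.67 + ¥46,029.33 = ¥84,634.75.

¥84,634.75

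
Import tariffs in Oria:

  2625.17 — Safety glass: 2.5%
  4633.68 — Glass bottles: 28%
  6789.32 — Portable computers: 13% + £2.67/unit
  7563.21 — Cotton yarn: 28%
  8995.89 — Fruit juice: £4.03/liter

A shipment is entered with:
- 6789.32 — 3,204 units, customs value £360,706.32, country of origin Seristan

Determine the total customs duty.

Line 1 (6789.32, Seristan, 3,204 units, £360,706.32):
Base rate for 6789.32 is 13% + £2.67/unit.
Duty = £360,706.32 × 13% + 3,204 × £2.67 = £55,446.50.

£55,446.50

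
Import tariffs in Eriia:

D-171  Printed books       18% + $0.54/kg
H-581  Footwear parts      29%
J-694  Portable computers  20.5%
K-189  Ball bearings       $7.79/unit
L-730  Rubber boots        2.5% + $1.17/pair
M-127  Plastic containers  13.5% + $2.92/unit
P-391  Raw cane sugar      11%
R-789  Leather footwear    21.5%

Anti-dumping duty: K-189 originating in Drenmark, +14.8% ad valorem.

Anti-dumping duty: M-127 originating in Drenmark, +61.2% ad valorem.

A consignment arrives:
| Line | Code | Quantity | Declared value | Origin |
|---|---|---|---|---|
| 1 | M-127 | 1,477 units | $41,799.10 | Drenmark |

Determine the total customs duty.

Line 1 (M-127, Drenmark, 1,477 units, $41,799.10):
Base rate for M-127 is 13.5% + $2.92/unit.
Additional duty on M-127 from Drenmark: +61.2%. Applied ad valorem rate: 13.5% + 61.2% = 74.7%.
Duty = $41,799.10 × 74.7% + 1,477 × $2.92 = $35,536.77.

$35,536.77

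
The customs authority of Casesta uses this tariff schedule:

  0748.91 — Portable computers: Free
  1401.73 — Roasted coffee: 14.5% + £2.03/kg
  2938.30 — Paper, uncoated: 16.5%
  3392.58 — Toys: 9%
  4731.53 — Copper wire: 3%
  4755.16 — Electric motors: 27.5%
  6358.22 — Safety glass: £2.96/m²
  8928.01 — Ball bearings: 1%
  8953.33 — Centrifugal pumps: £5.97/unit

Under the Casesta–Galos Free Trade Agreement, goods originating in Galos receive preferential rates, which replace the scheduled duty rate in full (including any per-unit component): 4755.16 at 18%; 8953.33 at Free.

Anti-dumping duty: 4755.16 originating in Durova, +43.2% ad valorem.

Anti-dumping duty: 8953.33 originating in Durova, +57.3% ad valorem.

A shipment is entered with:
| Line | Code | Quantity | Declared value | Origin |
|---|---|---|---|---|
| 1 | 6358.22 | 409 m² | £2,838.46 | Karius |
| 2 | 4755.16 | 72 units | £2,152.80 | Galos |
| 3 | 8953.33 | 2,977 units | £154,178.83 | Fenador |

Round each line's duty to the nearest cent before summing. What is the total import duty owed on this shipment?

£19,370.83

Line 1 (6358.22, Karius, 409 m², £2,838.46):
Base rate for 6358.22 is £2.96/m².
Duty = 409 × £2.96 = £1,210.64.
Line 2 (4755.16, Galos, 72 units, £2,152.80):
Base rate for 4755.16 is 27.5%.
Origin Galos qualifies under the Casesta–Galos agreement and 4755.16 is covered: preferential rate 18% applies instead.
The additional-duty order on 4755.16 targets Durova, not Galos; it does not apply.
Duty = £2,152.80 × 18% = £387.50.
Line 3 (8953.33, Fenador, 2,977 units, £154,178.83):
Base rate for 8953.33 is £5.97/unit.
8953.33 has an FTA preferential rate, but origin Fenador is not Galos; base rate stands.
The additional-duty order on 8953.33 targets Durova, not Fenador; it does not apply.
Duty = 2,977 × £5.97 = £17,772.69.
Total = £1,210.64 + £387.50 + £17,772.69 = £19,370.83.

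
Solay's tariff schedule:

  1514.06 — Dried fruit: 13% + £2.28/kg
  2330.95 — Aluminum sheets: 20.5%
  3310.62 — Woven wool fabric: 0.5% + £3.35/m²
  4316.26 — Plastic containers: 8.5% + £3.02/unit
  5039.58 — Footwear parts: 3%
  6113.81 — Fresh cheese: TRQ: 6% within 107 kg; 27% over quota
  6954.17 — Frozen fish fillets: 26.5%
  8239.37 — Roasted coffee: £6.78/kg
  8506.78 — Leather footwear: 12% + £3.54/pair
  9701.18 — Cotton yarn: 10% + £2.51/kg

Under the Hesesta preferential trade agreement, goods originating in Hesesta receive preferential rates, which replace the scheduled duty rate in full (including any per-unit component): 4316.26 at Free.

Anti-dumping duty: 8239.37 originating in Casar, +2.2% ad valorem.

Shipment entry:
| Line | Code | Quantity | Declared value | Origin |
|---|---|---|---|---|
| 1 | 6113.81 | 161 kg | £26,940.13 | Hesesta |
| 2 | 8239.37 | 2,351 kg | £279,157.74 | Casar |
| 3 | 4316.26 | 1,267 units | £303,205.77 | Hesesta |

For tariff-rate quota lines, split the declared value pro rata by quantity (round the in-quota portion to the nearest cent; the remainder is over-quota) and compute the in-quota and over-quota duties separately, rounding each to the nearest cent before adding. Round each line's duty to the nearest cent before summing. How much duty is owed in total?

Line 1 (6113.81, Hesesta, 161 kg, £26,940.13):
Code 6113.81 is under a tariff-rate quota (threshold 107 kg). In-quota: 107 kg at 6%; over-quota: 54 kg at 27%.
Pro-rata value split: in-quota = £26,940.13 × 107/161 = £17,904.31; over-quota = £26,940.13 − £17,904.31 = £9,035.82.
In-quota duty = £17,904.31 × 6% = £1,074.26. Over-quota duty = £9,035.82 × 27% = £2,439.67.
Line duty = £1,074.26 + £2,439.67 = £3,513.93.
Line 2 (8239.37, Casar, 2,351 kg, £279,157.74):
Base rate for 8239.37 is £6.78/kg.
Additional duty on 8239.37 from Casar: +2.2% ad valorem. Applied ad valorem rate = 2.2%.
Duty = £279,157.74 × 2.2% + 2,351 × £6.78 = £22,081.25.
Line 3 (4316.26, Hesesta, 1,267 units, £303,205.77):
Base rate for 4316.26 is 8.5% + £3.02/unit.
Origin Hesesta qualifies under the Solay–Hesesta agreement and 4316.26 is covered: preferential rate Free applies instead.
Duty = £303,205.77 × 0% = £0.00.
Total = £3,513.93 + £22,081.25 + £0.00 = £25,595.18.

£25,595.18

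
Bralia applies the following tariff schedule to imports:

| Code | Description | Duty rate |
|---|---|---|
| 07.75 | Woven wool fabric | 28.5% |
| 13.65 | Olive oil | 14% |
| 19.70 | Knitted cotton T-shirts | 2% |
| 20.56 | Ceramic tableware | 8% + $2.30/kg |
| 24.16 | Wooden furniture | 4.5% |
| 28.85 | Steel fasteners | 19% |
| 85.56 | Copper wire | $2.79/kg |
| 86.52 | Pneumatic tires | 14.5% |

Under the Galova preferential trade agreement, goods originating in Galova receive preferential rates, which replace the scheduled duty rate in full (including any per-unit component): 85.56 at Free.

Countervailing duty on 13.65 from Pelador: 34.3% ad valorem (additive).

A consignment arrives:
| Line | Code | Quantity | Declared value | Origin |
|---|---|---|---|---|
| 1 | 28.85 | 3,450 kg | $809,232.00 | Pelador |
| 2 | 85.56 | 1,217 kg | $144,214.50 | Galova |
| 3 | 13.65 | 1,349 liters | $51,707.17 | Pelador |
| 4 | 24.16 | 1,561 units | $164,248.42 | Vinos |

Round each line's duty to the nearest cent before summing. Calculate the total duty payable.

$186,119.82

Line 1 (28.85, Pelador, 3,450 kg, $809,232.00):
Base rate for 28.85 is 19%.
Duty = $809,232.00 × 19% = $153,754.08.
Line 2 (85.56, Galova, 1,217 kg, $144,214.50):
Base rate for 85.56 is $2.79/kg.
Origin Galova qualifies under the Bralia–Galova agreement and 85.56 is covered: preferential rate Free applies instead.
Duty = $144,214.50 × 0% = $0.00.
Line 3 (13.65, Pelador, 1,349 liters, $51,707.17):
Base rate for 13.65 is 14%.
Additional duty on 13.65 from Pelador: +34.3%. Applied ad valorem rate: 14% + 34.3% = 48.3%.
Duty = $51,707.17 × 48.3% = $24,974.56.
Line 4 (24.16, Vinos, 1,561 units, $164,248.42):
Base rate for 24.16 is 4.5%.
Duty = $164,248.42 × 4.5% = $7,391.18.
Total = $153,754.08 + $0.00 + $24,974.56 + $7,391.18 = $186,119.82.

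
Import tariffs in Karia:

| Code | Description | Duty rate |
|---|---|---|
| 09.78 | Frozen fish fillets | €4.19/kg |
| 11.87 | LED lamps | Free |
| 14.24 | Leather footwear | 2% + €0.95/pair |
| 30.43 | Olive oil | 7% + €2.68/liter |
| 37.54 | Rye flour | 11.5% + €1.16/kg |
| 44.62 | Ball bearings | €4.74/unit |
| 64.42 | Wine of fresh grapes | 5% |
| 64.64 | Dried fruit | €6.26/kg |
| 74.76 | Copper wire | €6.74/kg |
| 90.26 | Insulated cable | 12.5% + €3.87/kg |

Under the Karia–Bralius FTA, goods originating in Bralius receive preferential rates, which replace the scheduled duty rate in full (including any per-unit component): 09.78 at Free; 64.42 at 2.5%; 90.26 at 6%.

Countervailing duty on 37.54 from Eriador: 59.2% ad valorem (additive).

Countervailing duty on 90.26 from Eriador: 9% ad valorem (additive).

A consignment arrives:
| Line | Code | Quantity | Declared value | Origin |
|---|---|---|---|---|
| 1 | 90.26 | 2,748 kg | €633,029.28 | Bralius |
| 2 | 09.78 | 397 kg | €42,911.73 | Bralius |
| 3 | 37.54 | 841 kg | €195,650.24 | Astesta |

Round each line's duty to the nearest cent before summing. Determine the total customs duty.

Line 1 (90.26, Bralius, 2,748 kg, €633,029.28):
Base rate for 90.26 is 12.5% + €3.87/kg.
Origin Bralius qualifies under the Karia–Bralius agreement and 90.26 is covered: preferential rate 6% applies instead.
The additional-duty order on 90.26 targets Eriador, not Bralius; it does not apply.
Duty = €633,029.28 × 6% = €37,981.76.
Line 2 (09.78, Bralius, 397 kg, €42,911.73):
Base rate for 09.78 is €4.19/kg.
Origin Bralius qualifies under the Karia–Bralius agreement and 09.78 is covered: preferential rate Free applies instead.
Duty = €42,911.73 × 0% = €0.00.
Line 3 (37.54, Astesta, 841 kg, €195,650.24):
Base rate for 37.54 is 11.5% + €1.16/kg.
The additional-duty order on 37.54 targets Eriador, not Astesta; it does not apply.
Duty = €195,650.24 × 11.5% + 841 × €1.16 = €23,475.34.
Total = €37,981.76 + €0.00 + €23,475.34 = €61,457.10.

€61,457.10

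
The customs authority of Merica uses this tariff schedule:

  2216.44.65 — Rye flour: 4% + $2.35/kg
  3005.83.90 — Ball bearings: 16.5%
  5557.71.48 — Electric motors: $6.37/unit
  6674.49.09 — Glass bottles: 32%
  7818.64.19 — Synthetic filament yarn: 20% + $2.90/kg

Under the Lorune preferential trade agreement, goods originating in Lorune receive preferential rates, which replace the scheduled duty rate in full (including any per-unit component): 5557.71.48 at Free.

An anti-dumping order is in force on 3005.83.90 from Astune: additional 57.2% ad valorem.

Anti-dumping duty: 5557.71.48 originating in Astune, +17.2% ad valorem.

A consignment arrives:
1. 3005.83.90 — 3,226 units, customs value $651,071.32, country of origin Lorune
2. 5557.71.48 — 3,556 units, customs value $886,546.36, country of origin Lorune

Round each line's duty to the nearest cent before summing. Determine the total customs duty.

Line 1 (3005.83.90, Lorune, 3,226 units, $651,071.32):
Base rate for 3005.83.90 is 16.5%.
Origin Lorune is the FTA partner but 3005.83.90 is not on the preference list; base rate stands.
The additional-duty order on 3005.83.90 targets Astune, not Lorune; it does not apply.
Duty = $651,071.32 × 16.5% = $107,426.77.
Line 2 (5557.71.48, Lorune, 3,556 units, $886,546.36):
Base rate for 5557.71.48 is $6.37/unit.
Origin Lorune qualifies under the Merica–Lorune agreement and 5557.71.48 is covered: preferential rate Free applies instead.
The additional-duty order on 5557.71.48 targets Astune, not Lorune; it does not apply.
Duty = $886,546.36 × 0% = $0.00.
Total = $107,426.77 + $0.00 = $107,426.77.

$107,426.77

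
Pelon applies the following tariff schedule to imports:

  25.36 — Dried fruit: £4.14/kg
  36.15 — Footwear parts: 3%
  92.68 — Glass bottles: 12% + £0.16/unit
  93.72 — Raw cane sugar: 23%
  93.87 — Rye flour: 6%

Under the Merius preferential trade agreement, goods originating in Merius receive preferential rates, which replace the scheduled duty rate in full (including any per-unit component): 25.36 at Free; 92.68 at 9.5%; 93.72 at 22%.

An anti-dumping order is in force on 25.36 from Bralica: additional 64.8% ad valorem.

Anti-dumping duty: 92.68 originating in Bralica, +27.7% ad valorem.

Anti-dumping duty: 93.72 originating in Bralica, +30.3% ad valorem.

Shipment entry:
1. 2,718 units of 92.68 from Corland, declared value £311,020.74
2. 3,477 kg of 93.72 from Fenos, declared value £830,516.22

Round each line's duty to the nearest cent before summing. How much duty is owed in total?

£228,776.10

Line 1 (92.68, Corland, 2,718 units, £311,020.74):
Base rate for 92.68 is 12% + £0.16/unit.
92.68 has an FTA preferential rate, but origin Corland is not Merius; base rate stands.
The additional-duty order on 92.68 targets Bralica, not Corland; it does not apply.
Duty = £311,020.74 × 12% + 2,718 × £0.16 = £37,757.37.
Line 2 (93.72, Fenos, 3,477 kg, £830,516.22):
Base rate for 93.72 is 23%.
93.72 has an FTA preferential rate, but origin Fenos is not Merius; base rate stands.
The additional-duty order on 93.72 targets Bralica, not Fenos; it does not apply.
Duty = £830,516.22 × 23% = £191,018.73.
Total = £37,757.37 + £191,018.73 = £228,776.10.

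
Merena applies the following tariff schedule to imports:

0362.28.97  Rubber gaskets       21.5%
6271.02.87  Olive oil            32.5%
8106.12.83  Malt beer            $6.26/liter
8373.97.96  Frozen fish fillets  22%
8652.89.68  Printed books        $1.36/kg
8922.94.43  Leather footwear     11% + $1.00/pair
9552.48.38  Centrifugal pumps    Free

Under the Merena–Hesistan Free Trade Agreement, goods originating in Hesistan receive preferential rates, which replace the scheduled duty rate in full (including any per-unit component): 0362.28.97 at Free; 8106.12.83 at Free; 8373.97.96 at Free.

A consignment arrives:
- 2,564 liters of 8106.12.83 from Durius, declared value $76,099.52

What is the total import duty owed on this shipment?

$16,050.64

Line 1 (8106.12.83, Durius, 2,564 liters, $76,099.52):
Base rate for 8106.12.83 is $6.26/liter.
8106.12.83 has an FTA preferential rate, but origin Durius is not Hesistan; base rate stands.
Duty = 2,564 × $6.26 = $16,050.64.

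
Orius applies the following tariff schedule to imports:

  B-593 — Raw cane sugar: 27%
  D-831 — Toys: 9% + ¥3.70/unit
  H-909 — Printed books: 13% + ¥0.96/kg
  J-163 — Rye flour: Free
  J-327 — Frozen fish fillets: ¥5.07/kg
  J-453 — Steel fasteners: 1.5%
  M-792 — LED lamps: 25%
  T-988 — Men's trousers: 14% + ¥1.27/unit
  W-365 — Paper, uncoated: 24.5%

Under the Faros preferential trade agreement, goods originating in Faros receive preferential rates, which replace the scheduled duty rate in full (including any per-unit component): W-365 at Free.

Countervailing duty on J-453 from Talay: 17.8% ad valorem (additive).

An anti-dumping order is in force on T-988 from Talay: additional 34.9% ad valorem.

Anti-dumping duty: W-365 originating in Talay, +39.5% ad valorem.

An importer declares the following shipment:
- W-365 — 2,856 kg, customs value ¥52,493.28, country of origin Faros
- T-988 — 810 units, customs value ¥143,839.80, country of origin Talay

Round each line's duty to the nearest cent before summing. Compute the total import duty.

¥71,366.36

Line 1 (W-365, Faros, 2,856 kg, ¥52,493.28):
Base rate for W-365 is 24.5%.
Origin Faros qualifies under the Orius–Faros agreement and W-365 is covered: preferential rate Free applies instead.
The additional-duty order on W-365 targets Talay, not Faros; it does not apply.
Duty = ¥52,493.28 × 0% = ¥0.00.
Line 2 (T-988, Talay, 810 units, ¥143,839.80):
Base rate for T-988 is 14% + ¥1.27/unit.
Additional duty on T-988 from Talay: +34.9%. Applied ad valorem rate: 14% + 34.9% = 48.9%.
Duty = ¥143,839.80 × 48.9% + 810 × ¥1.27 = ¥71,366.36.
Total = ¥0.00 + ¥71,366.36 = ¥71,366.36.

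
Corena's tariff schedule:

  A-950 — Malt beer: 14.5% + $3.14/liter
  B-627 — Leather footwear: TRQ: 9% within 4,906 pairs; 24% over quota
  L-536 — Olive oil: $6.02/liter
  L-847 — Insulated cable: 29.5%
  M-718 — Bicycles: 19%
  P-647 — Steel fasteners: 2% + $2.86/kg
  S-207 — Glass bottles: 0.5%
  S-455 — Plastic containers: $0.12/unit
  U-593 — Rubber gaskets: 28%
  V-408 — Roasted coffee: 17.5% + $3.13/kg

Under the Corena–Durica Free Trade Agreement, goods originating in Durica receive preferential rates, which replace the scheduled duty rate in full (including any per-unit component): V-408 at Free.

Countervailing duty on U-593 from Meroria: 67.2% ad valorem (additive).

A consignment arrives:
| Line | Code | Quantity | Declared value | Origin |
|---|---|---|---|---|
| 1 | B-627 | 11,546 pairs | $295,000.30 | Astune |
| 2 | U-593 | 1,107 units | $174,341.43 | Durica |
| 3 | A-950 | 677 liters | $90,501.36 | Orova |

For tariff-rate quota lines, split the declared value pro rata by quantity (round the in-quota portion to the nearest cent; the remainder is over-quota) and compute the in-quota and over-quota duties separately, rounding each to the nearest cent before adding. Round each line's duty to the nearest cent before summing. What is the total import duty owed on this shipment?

$116,061.91

Line 1 (B-627, Astune, 11,546 pairs, $295,000.30):
Code B-627 is under a tariff-rate quota (threshold 4,906 pairs). In-quota: 4,906 pairs at 9%; over-quota: 6,640 pairs at 24%.
Pro-rata value split: in-quota = $295,000.30 × 4,906/11,546 = $125,348.30; over-quota = $295,000.30 − $125,348.30 = $169,652.00.
In-quota duty = $125,348.30 × 9% = $11,281.35. Over-quota duty = $169,652.00 × 24% = $40,716.48.
Line duty = $11,281.35 + $40,716.48 = $51,997.83.
Line 2 (U-593, Durica, 1,107 units, $174,341.43):
Base rate for U-593 is 28%.
Origin Durica is the FTA partner but U-593 is not on the preference list; base rate stands.
The additional-duty order on U-593 targets Meroria, not Durica; it does not apply.
Duty = $174,341.43 × 28% = $48,815.60.
Line 3 (A-950, Orova, 677 liters, $90,501.36):
Base rate for A-950 is 14.5% + $3.14/liter.
Duty = $90,501.36 × 14.5% + 677 × $3.14 = $15,248.48.
Total = $51,997.83 + $48,815.60 + $15,248.48 = $116,061.91.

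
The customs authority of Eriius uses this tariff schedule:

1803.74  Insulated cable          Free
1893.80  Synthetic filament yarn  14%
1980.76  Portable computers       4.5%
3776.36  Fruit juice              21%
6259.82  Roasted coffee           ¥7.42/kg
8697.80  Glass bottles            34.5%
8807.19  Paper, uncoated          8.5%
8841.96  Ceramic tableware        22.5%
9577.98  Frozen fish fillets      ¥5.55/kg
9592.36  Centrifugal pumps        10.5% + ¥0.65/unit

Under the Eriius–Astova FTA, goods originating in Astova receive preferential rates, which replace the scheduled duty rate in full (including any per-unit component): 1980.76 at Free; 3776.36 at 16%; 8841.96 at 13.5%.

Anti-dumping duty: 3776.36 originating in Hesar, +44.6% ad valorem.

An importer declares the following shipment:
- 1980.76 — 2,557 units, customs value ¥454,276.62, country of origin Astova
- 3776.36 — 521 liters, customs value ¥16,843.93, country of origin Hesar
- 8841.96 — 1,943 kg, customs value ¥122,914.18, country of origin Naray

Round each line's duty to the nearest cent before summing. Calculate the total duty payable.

¥38,705.31

Line 1 (1980.76, Astova, 2,557 units, ¥454,276.62):
Base rate for 1980.76 is 4.5%.
Origin Astova qualifies under the Eriius–Astova agreement and 1980.76 is covered: preferential rate Free applies instead.
Duty = ¥454,276.62 × 0% = ¥0.00.
Line 2 (3776.36, Hesar, 521 liters, ¥16,843.93):
Base rate for 3776.36 is 21%.
3776.36 has an FTA preferential rate, but origin Hesar is not Astova; base rate stands.
Additional duty on 3776.36 from Hesar: +44.6%. Applied ad valorem rate: 21% + 44.6% = 65.6%.
Duty = ¥16,843.93 × 65.6% = ¥11,049.62.
Line 3 (8841.96, Naray, 1,943 kg, ¥122,914.18):
Base rate for 8841.96 is 22.5%.
8841.96 has an FTA preferential rate, but origin Naray is not Astova; base rate stands.
Duty = ¥122,914.18 × 22.5% = ¥27,655.69.
Total = ¥0.00 + ¥11,049.62 + ¥27,655.69 = ¥38,705.31.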